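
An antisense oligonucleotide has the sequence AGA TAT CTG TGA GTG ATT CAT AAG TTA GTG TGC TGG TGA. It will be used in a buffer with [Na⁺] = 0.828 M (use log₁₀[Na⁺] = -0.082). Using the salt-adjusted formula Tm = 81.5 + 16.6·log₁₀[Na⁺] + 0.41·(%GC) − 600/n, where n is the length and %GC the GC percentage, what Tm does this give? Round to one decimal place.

Length n = 39. C=3, A=10, T=14, G=12
G+C = 15, so %GC = 15/39 × 100 = 38.462%
Salt term: 16.6 × (-0.082) = -1.361
GC term: 0.41 × 38.462 = 15.769; length term: −600/39 = −15.385
Tm = 81.5 + (-1.361) + 15.769 − 15.385 = 80.523 → 80.5°C

80.5°C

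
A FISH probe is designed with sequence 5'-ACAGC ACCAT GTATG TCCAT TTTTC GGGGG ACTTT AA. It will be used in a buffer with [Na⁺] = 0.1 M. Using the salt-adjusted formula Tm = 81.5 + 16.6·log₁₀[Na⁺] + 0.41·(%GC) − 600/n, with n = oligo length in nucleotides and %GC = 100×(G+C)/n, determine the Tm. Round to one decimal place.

Length n = 37. Scanning the sequence gives T=12, G=8, C=8, A=9.
G+C = 16, so %GC = 16/37 × 100 = 43.243%
Salt term: 16.6 × (-1) = -16.6
GC term: 0.41 × 43.243 = 17.73; length term: −600/37 = −16.216
Tm = 81.5 + (-16.6) + 17.73 − 16.216 = 66.414 → 66.4°C

66.4°C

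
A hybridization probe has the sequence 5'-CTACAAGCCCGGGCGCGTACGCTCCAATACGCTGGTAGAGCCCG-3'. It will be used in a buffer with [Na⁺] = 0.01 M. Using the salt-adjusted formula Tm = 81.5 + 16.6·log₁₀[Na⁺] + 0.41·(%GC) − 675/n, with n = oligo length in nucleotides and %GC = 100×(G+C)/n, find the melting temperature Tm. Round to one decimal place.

Length n = 44. G=13, T=6, C=16, A=9
G+C = 29, so %GC = 29/44 × 100 = 65.909%
Salt term: 16.6 × (-2) = -33.2
GC term: 0.41 × 65.909 = 27.023; length term: −675/44 = −15.341
Tm = 81.5 + (-33.2) + 27.023 − 15.341 = 59.982 → 60.0°C

60.0°C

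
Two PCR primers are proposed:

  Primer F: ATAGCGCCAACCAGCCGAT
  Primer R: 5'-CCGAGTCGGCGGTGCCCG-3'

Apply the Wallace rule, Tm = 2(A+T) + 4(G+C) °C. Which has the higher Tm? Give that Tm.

Primer R, 66°C

Primer F: A+T=8, G+C=11 → Tm = 2(8)+4(11) = 60°C
Primer R: A+T=3, G+C=15 → Tm = 2(3)+4(15) = 66°C
60°C vs 66°C → primer R is higher.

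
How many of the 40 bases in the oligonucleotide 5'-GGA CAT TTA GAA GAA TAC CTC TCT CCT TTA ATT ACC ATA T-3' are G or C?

G=4, T=14, C=9, A=13
G+C = 4 + 9 = 13

13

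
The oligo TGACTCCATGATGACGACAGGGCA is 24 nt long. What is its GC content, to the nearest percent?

Scanning the sequence gives A=7, G=7, T=4, C=6.
G+C = 7 + 6 = 13 out of 24 bases
%GC = 13/24 × 100 = 54.17% ≈ 54%

54%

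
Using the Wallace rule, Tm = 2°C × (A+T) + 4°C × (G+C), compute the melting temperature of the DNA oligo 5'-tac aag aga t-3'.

26°C

C=1, T=2, A=5, G=2
A+T = 7, G+C = 3
Tm = 4·3 + 2·7 = 12 + 14 = 26°C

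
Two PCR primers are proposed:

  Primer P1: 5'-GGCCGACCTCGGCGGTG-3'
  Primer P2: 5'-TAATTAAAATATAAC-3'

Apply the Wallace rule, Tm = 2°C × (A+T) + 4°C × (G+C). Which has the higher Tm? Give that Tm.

Primer P1: A+T=3, G+C=14 → Tm = 2(3)+4(14) = 62°C
Primer P2: A+T=14, G+C=1 → Tm = 2(14)+4(1) = 32°C
62°C vs 32°C → primer P1 is higher.

Primer P1, 62°C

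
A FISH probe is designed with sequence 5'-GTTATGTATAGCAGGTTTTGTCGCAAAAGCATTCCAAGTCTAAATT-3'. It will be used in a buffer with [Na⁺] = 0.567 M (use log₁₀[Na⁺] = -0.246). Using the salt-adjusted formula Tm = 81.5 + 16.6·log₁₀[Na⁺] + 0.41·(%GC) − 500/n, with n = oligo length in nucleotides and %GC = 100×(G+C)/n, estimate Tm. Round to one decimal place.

Length n = 46. Base counts: C=7, G=9, T=16, A=14
G+C = 16, so %GC = 16/46 × 100 = 34.783%
Salt term: 16.6 × (-0.246) = -4.084
GC term: 0.41 × 34.783 = 14.261; length term: −500/46 = −10.87
Tm = 81.5 + (-4.084) + 14.261 − 10.87 = 80.807 → 80.8°C

80.8°C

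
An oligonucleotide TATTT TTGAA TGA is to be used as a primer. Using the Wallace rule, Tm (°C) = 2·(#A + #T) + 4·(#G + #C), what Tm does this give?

Scanning the sequence gives C=0, G=2, A=4, T=7.
So N_AT = 11 and N_GC = 2.
Tm = 2(11) + 4(2) = 22 + 8 = 30°C

30°C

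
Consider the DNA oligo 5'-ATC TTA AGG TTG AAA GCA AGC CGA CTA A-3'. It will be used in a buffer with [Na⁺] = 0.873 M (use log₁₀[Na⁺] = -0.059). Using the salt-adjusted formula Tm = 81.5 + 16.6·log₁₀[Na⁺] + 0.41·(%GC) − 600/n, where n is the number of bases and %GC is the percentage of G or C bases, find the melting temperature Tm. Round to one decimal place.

Length n = 28. Base counts: T=6, A=11, C=5, G=6
G+C = 11, so %GC = 11/28 × 100 = 39.286%
Salt term: 16.6 × (-0.059) = -0.979
GC term: 0.41 × 39.286 = 16.107; length term: −600/28 = −21.429
Tm = 81.5 + (-0.979) + 16.107 − 21.429 = 75.199 → 75.2°C

75.2°C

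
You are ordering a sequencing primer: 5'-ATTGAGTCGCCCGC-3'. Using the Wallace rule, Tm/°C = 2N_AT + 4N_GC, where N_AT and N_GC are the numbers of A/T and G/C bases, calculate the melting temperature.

46°C

Scanning the sequence gives C=5, T=3, A=2, G=4.
So N_AT = 5 and N_GC = 9.
Tm = 2×5 + 4×9 = 46°C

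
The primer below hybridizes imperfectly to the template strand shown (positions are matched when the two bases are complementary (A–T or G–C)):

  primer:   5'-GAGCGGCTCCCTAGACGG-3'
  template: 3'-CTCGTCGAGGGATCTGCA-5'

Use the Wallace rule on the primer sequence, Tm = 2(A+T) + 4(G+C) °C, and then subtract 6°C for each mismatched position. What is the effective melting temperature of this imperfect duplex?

Primer base counts: A=3, T=2, G=7, C=6 → A+T=5, G+C=13
Perfect-match Tm = 2(5) + 4(13) = 10 + 52 = 62°C
Mismatches (positions where the bases are not complementary): 2 (at positions 5, 18)
Effective Tm = 62 − 2×6 = 62 − 12 = 50°C

50°C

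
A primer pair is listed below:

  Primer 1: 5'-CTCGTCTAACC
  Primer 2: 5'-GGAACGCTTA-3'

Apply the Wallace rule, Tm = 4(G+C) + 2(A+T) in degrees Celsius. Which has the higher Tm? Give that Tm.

Primer 1, 34°C

Primer 1: A+T=5, G+C=6 → Tm = 2(5)+4(6) = 34°C
Primer 2: A+T=5, G+C=5 → Tm = 2(5)+4(5) = 30°C
34°C vs 30°C → primer 1 is higher.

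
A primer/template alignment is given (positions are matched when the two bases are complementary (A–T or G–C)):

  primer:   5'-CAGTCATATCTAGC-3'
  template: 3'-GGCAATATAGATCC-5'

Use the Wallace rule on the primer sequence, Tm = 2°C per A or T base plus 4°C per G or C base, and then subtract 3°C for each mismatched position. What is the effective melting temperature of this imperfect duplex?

Primer base counts: A=4, T=4, G=2, C=4 → A+T=8, G+C=6
Perfect-match Tm = 2(8) + 4(6) = 16 + 24 = 40°C
Mismatches (positions where the bases are not complementary): 3 (at positions 2, 5, 14)
Effective Tm = 40 − 3×3 = 40 − 9 = 31°C

31°C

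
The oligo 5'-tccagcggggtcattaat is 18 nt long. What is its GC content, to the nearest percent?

50%

Scanning the sequence gives C=4, G=5, A=4, T=5.
G+C = 5 + 4 = 9 out of 18 bases
%GC = 9/18 × 100 = 50% ≈ 50%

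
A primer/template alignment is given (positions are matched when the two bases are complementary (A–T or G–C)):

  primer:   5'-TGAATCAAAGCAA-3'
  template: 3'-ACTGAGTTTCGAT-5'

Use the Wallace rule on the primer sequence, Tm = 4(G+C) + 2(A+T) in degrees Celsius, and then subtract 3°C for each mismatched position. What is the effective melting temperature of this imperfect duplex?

Primer base counts: A=7, T=2, G=2, C=2 → A+T=9, G+C=4
Perfect-match Tm = 2(9) + 4(4) = 18 + 16 = 34°C
Mismatches (positions where the bases are not complementary): 2 (at positions 4, 12)
Effective Tm = 34 − 2×3 = 34 − 6 = 28°C

28°C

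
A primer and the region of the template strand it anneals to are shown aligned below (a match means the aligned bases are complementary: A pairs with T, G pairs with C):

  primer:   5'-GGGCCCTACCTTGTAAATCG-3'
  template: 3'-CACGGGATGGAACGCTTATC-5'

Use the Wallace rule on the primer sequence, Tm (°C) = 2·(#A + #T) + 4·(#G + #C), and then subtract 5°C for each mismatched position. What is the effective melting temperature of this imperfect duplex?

Primer base counts: A=4, T=5, G=5, C=6 → A+T=9, G+C=11
Perfect-match Tm = 2(9) + 4(11) = 18 + 44 = 62°C
Mismatches (positions where the bases are not complementary): 4 (at positions 2, 14, 15, 19)
Effective Tm = 62 − 4×5 = 62 − 20 = 42°C

42°C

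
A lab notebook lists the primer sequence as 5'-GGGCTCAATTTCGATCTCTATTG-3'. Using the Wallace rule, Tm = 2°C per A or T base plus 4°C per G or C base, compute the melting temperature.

66°C

Scanning the sequence gives C=5, A=4, T=9, G=5.
AT pairs contribute 13, GC pairs contribute 10.
Tm = 2(13) + 4(10) = 26 + 40 = 66°C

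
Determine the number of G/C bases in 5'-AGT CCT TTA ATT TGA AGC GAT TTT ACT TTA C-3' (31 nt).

Base counts: C=5, T=14, A=8, G=4
G+C = 4 + 5 = 9

9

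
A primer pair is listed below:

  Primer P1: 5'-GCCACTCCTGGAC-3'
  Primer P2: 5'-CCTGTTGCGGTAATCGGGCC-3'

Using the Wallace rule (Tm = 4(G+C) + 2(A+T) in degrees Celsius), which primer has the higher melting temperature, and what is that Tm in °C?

Primer P2, 66°C

Primer P1: A+T=4, G+C=9 → Tm = 2(4)+4(9) = 44°C
Primer P2: A+T=7, G+C=13 → Tm = 2(7)+4(13) = 66°C
44°C vs 66°C → primer P2 is higher.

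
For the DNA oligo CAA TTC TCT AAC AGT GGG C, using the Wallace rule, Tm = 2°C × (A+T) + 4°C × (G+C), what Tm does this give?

Scanning the sequence gives C=5, G=4, A=5, T=5.
A+T = 10, G+C = 9
Tm = 4·9 + 2·10 = 36 + 20 = 56°C

56°C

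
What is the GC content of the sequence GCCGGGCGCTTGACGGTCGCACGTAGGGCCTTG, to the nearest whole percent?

73%

A=3, T=6, C=10, G=14
G+C = 14 + 10 = 24 out of 33 bases
%GC = 24/33 × 100 = 72.73% ≈ 73%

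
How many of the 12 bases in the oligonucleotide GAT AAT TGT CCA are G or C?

Base counts: A=4, G=2, C=2, T=4
Total G or C: 2 + 2 = 4

4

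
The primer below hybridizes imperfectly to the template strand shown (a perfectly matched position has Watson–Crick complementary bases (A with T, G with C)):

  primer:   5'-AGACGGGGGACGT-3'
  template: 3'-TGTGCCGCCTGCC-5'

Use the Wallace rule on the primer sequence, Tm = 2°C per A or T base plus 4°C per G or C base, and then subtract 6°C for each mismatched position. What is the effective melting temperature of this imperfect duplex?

26°C

Primer base counts: A=3, T=1, G=7, C=2 → A+T=4, G+C=9
Perfect-match Tm = 2(4) + 4(9) = 8 + 36 = 44°C
Mismatches (positions where the bases are not complementary): 3 (at positions 2, 7, 13)
Effective Tm = 44 − 3×6 = 44 − 18 = 26°C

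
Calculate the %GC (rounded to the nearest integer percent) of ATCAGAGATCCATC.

Counting bases: C=4, G=2, A=5, T=3
G+C = 2 + 4 = 6 out of 14 bases
%GC = 6/14 × 100 = 42.86% ≈ 43%

43%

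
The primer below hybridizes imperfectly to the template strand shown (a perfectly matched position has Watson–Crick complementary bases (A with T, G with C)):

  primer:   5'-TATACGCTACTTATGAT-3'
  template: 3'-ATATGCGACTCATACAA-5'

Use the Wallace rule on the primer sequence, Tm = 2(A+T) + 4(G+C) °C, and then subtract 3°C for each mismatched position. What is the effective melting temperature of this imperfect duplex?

Primer base counts: A=5, T=7, G=2, C=3 → A+T=12, G+C=5
Perfect-match Tm = 2(12) + 4(5) = 24 + 20 = 44°C
Mismatches (positions where the bases are not complementary): 4 (at positions 9, 10, 11, 16)
Effective Tm = 44 − 4×3 = 44 − 12 = 32°C

32°C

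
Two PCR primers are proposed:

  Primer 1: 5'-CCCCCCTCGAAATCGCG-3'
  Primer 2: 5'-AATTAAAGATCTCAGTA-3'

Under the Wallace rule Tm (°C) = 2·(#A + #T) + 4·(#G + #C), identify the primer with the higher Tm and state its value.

Primer 1, 58°C

Primer 1: A+T=5, G+C=12 → Tm = 2(5)+4(12) = 58°C
Primer 2: A+T=13, G+C=4 → Tm = 2(13)+4(4) = 42°C
58°C vs 42°C → primer 1 is higher.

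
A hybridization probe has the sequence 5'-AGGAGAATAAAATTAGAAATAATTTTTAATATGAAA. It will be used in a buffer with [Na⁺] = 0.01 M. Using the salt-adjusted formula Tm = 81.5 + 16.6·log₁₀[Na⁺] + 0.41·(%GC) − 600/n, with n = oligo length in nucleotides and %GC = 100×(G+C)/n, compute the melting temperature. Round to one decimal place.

37.3°C

Length n = 36. A=20, T=11, C=0, G=5
G+C = 5, so %GC = 5/36 × 100 = 13.889%
Salt term: 16.6 × (-2) = -33.2
GC term: 0.41 × 13.889 = 5.694; length term: −600/36 = −16.667
Tm = 81.5 + (-33.2) + 5.694 − 16.667 = 37.327 → 37.3°C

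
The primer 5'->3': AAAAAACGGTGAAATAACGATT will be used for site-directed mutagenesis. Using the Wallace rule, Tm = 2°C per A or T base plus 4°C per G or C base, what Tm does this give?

T=4, A=12, C=2, G=4
A+T = 16, G+C = 6
Tm = 2×16 + 4×6 = 56°C

56°C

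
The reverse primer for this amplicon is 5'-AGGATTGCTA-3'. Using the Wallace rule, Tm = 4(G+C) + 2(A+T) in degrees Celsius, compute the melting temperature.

C=1, G=3, T=3, A=3
A+T = 6, G+C = 4
Tm = 2×6 + 4×4 = 28°C

28°C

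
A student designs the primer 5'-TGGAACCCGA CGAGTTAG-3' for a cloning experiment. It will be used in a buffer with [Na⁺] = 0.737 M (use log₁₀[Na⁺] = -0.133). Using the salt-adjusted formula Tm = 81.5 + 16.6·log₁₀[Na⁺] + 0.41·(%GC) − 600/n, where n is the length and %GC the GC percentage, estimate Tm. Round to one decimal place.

Length n = 18. C=4, G=6, T=3, A=5
G+C = 10, so %GC = 10/18 × 100 = 55.556%
Salt term: 16.6 × (-0.133) = -2.208
GC term: 0.41 × 55.556 = 22.778; length term: −600/18 = −33.333
Tm = 81.5 + (-2.208) + 22.778 − 33.333 = 68.737 → 68.7°C

68.7°C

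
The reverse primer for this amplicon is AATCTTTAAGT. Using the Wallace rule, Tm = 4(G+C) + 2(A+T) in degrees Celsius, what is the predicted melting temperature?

G=1, A=4, T=5, C=1
AT pairs contribute 9, GC pairs contribute 2.
Tm = 4·2 + 2·9 = 8 + 18 = 26°C

26°C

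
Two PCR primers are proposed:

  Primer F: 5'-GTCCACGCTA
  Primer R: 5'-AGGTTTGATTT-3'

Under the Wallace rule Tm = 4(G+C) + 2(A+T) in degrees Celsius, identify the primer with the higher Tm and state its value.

Primer F: A+T=4, G+C=6 → Tm = 2(4)+4(6) = 32°C
Primer R: A+T=8, G+C=3 → Tm = 2(8)+4(3) = 28°C
32°C vs 28°C → primer F is higher.

Primer F, 32°C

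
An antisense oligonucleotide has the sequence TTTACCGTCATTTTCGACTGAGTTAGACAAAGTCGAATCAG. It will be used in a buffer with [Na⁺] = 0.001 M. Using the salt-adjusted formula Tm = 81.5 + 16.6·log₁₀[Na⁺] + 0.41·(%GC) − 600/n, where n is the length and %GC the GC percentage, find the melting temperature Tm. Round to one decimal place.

33.1°C

Length n = 41. C=8, A=12, T=13, G=8
G+C = 16, so %GC = 16/41 × 100 = 39.024%
Salt term: 16.6 × (-3) = -49.8
GC term: 0.41 × 39.024 = 16; length term: −600/41 = −14.634
Tm = 81.5 + (-49.8) + 16 − 14.634 = 33.066 → 33.1°C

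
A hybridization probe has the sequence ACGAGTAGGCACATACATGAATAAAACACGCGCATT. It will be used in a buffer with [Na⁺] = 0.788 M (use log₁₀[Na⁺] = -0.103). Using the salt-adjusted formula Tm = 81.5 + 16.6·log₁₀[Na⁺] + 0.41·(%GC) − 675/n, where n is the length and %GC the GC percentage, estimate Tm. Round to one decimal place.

78.1°C

Length n = 36. Base counts: C=8, A=15, T=6, G=7
G+C = 15, so %GC = 15/36 × 100 = 41.667%
Salt term: 16.6 × (-0.103) = -1.71
GC term: 0.41 × 41.667 = 17.083; length term: −675/36 = −18.75
Tm = 81.5 + (-1.71) + 17.083 − 18.75 = 78.123 → 78.1°C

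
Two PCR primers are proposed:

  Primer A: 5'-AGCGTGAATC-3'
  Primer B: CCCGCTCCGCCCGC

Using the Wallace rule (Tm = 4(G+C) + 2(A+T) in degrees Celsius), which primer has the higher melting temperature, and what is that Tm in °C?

Primer A: A+T=5, G+C=5 → Tm = 2(5)+4(5) = 30°C
Primer B: A+T=1, G+C=13 → Tm = 2(1)+4(13) = 54°C
30°C vs 54°C → primer B is higher.

Primer B, 54°C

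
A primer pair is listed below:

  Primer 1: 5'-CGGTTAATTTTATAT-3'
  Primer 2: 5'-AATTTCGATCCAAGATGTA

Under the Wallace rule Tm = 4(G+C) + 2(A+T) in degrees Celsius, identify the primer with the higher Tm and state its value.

Primer 2, 50°C

Primer 1: A+T=12, G+C=3 → Tm = 2(12)+4(3) = 36°C
Primer 2: A+T=13, G+C=6 → Tm = 2(13)+4(6) = 50°C
36°C vs 50°C → primer 2 is higher.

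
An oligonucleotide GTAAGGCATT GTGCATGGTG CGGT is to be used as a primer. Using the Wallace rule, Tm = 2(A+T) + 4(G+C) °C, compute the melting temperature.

Base counts: C=3, T=7, G=10, A=4
A+T = 11, G+C = 13
Tm = 2×11 + 4×13 = 74°C

74°C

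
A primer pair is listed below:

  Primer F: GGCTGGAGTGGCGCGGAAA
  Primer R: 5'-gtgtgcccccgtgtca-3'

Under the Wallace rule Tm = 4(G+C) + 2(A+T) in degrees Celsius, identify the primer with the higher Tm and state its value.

Primer F, 64°C

Primer F: A+T=6, G+C=13 → Tm = 2(6)+4(13) = 64°C
Primer R: A+T=5, G+C=11 → Tm = 2(5)+4(11) = 54°C
64°C vs 54°C → primer F is higher.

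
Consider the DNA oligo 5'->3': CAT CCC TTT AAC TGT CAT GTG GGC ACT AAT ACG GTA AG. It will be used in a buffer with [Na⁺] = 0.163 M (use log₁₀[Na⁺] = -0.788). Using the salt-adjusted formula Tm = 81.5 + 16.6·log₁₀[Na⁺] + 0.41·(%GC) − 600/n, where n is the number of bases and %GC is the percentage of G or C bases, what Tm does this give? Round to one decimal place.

71.0°C

Length n = 38. C=9, A=10, T=11, G=8
G+C = 17, so %GC = 17/38 × 100 = 44.737%
Salt term: 16.6 × (-0.788) = -13.081
GC term: 0.41 × 44.737 = 18.342; length term: −600/38 = −15.789
Tm = 81.5 + (-13.081) + 18.342 − 15.789 = 70.972 → 71.0°C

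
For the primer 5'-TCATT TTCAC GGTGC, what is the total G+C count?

7

C=4, T=6, A=2, G=3
Total G or C: 3 + 4 = 7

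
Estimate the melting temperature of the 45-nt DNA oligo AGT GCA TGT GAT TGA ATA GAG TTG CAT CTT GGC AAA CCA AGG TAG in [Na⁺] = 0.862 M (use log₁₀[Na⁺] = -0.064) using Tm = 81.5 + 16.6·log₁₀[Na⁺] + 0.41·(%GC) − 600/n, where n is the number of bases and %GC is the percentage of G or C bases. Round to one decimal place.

84.4°C

Length n = 45. Base counts: T=12, C=6, G=13, A=14
G+C = 19, so %GC = 19/45 × 100 = 42.222%
Salt term: 16.6 × (-0.064) = -1.062
GC term: 0.41 × 42.222 = 17.311; length term: −600/45 = −13.333
Tm = 81.5 + (-1.062) + 17.311 − 13.333 = 84.416 → 84.4°C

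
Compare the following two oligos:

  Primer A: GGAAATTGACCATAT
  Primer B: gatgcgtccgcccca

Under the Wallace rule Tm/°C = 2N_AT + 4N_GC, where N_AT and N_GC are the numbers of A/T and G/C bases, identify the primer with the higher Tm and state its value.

Primer A: A+T=10, G+C=5 → Tm = 2(10)+4(5) = 40°C
Primer B: A+T=4, G+C=11 → Tm = 2(4)+4(11) = 52°C
40°C vs 52°C → primer B is higher.

Primer B, 52°C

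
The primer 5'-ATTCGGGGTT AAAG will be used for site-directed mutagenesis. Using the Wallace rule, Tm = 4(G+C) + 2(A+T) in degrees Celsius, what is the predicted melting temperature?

40°C

Base counts: G=5, T=4, A=4, C=1
AT pairs contribute 8, GC pairs contribute 6.
Tm = 2(8) + 4(6) = 16 + 24 = 40°C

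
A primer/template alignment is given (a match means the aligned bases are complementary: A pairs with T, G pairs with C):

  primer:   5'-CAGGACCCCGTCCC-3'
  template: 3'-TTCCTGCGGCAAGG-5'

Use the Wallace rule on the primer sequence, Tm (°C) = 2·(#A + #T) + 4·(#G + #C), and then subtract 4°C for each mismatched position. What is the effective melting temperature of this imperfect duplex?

Primer base counts: A=2, T=1, G=3, C=8 → A+T=3, G+C=11
Perfect-match Tm = 2(3) + 4(11) = 6 + 44 = 50°C
Mismatches (positions where the bases are not complementary): 3 (at positions 1, 7, 12)
Effective Tm = 50 − 3×4 = 50 − 12 = 38°C

38°C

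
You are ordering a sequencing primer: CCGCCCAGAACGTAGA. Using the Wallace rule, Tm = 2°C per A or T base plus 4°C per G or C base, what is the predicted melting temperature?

Counting bases: G=4, C=6, A=5, T=1
AT pairs contribute 6, GC pairs contribute 10.
Tm = 2(6) + 4(10) = 12 + 40 = 52°C

52°C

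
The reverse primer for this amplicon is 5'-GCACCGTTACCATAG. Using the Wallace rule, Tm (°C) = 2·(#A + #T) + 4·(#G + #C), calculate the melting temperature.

46°C

Counting bases: C=5, A=4, G=3, T=3
A+T = 7, G+C = 8
Tm = 2×7 + 4×8 = 46°C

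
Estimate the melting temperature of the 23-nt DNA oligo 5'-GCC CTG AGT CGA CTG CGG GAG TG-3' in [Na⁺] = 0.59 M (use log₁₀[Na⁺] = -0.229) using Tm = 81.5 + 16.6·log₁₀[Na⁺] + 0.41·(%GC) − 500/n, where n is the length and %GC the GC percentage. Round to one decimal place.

Length n = 23. Scanning the sequence gives A=3, G=10, T=4, C=6.
G+C = 16, so %GC = 16/23 × 100 = 69.565%
Salt term: 16.6 × (-0.229) = -3.801
GC term: 0.41 × 69.565 = 28.522; length term: −500/23 = −21.739
Tm = 81.5 + (-3.801) + 28.522 − 21.739 = 84.482 → 84.5°C

84.5°C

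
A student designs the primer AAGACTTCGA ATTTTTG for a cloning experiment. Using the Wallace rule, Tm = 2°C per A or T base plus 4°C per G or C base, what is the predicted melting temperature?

Counting bases: G=3, A=5, C=2, T=7
So N_AT = 12 and N_GC = 5.
Tm = 2×12 + 4×5 = 44°C

44°C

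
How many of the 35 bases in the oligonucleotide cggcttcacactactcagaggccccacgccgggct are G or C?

Scanning the sequence gives G=9, A=6, C=15, T=5.
G+C = 9 + 15 = 24

24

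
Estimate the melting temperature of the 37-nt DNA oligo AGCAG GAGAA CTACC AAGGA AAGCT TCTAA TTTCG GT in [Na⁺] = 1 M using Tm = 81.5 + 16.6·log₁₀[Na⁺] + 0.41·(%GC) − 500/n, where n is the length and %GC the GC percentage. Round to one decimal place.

Length n = 37. Base counts: T=8, C=7, A=13, G=9
G+C = 16, so %GC = 16/37 × 100 = 43.243%
Salt term: 16.6 × (0) = 0
GC term: 0.41 × 43.243 = 17.73; length term: −500/37 = −13.514
Tm = 81.5 + (0) + 17.73 − 13.514 = 85.716 → 85.7°C

85.7°C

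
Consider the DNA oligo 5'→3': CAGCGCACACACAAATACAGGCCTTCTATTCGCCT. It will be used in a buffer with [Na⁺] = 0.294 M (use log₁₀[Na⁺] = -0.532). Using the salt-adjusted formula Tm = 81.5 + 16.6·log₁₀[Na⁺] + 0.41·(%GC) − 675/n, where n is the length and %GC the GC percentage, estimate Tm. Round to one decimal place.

74.5°C

Length n = 35. Counting bases: T=7, C=13, A=10, G=5
G+C = 18, so %GC = 18/35 × 100 = 51.429%
Salt term: 16.6 × (-0.532) = -8.831
GC term: 0.41 × 51.429 = 21.086; length term: −675/35 = −19.286
Tm = 81.5 + (-8.831) + 21.086 − 19.286 = 74.469 → 74.5°C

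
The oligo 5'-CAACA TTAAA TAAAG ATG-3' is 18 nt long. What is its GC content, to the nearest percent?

Scanning the sequence gives A=10, G=2, T=4, C=2.
G+C = 2 + 2 = 4 out of 18 bases
%GC = 4/18 × 100 = 22.22% ≈ 22%

22%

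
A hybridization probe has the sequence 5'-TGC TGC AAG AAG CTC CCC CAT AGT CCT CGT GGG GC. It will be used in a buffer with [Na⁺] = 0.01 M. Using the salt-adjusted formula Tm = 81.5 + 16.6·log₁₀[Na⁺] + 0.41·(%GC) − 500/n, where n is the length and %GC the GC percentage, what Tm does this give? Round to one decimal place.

59.8°C

Length n = 35. Scanning the sequence gives A=6, C=12, G=10, T=7.
G+C = 22, so %GC = 22/35 × 100 = 62.857%
Salt term: 16.6 × (-2) = -33.2
GC term: 0.41 × 62.857 = 25.771; length term: −500/35 = −14.286
Tm = 81.5 + (-33.2) + 25.771 − 14.286 = 59.785 → 59.8°C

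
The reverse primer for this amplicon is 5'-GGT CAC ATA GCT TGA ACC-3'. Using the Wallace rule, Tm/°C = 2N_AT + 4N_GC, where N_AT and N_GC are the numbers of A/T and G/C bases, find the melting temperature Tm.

54°C

Scanning the sequence gives G=4, T=4, A=5, C=5.
A+T = 9, G+C = 9
Tm = 2(9) + 4(9) = 18 + 36 = 54°C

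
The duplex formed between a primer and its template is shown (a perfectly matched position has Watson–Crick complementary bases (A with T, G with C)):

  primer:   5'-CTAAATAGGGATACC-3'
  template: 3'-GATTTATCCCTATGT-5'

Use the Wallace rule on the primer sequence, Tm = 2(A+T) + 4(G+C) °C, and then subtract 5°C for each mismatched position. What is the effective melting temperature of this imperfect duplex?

Primer base counts: A=6, T=3, G=3, C=3 → A+T=9, G+C=6
Perfect-match Tm = 2(9) + 4(6) = 18 + 24 = 42°C
Mismatches (positions where the bases are not complementary): 1 (at position 15)
Effective Tm = 42 − 1×5 = 42 − 5 = 37°C

37°C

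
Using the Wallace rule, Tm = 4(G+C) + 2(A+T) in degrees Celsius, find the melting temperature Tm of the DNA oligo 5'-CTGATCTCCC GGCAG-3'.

50°C

Scanning the sequence gives A=2, G=4, T=3, C=6.
So N_AT = 5 and N_GC = 10.
Tm = 2(5) + 4(10) = 10 + 40 = 50°C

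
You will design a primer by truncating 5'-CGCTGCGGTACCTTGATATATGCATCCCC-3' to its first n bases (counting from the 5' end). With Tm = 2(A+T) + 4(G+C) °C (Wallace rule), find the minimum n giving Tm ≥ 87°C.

n = 29

First 28 bases: CGCTGCGGTACCTTGATATATGCATCCC → Tm = 86°C (< 87°C)
First 29 bases: CGCTGCGGTACCTTGATATATGCATCCCC → Tm = 90°C (≥ 87°C)
Since every base adds ≥2°C, Tm only increases with n, so the threshold is first crossed at n = 29.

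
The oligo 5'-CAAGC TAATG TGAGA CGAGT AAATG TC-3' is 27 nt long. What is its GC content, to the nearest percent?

41%

Scanning the sequence gives C=4, G=7, T=6, A=10.
G+C = 7 + 4 = 11 out of 27 bases
%GC = 11/27 × 100 = 40.74% ≈ 41%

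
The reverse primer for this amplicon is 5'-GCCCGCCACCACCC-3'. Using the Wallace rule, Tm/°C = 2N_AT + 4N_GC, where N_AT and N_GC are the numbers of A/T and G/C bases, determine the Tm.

C=10, A=2, T=0, G=2
So N_AT = 2 and N_GC = 12.
Tm = 2×2 + 4×12 = 52°C

52°C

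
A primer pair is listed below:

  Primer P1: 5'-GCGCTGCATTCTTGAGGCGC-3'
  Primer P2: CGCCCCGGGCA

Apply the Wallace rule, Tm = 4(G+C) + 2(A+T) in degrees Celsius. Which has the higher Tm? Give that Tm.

Primer P1: A+T=7, G+C=13 → Tm = 2(7)+4(13) = 66°C
Primer P2: A+T=1, G+C=10 → Tm = 2(1)+4(10) = 42°C
66°C vs 42°C → primer P1 is higher.

Primer P1, 66°C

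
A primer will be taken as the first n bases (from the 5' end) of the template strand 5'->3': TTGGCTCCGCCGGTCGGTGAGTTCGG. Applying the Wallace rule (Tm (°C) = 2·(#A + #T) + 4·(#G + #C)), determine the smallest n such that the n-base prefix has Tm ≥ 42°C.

n = 12

First 11 bases: TTGGCTCCGCC → Tm = 38°C (< 42°C)
First 12 bases: TTGGCTCCGCCG → Tm = 42°C (≥ 42°C)
Each additional base adds 2°C (A/T) or 4°C (G/C), so Tm is non-decreasing in n; n = 12 is the first length to reach 42°C.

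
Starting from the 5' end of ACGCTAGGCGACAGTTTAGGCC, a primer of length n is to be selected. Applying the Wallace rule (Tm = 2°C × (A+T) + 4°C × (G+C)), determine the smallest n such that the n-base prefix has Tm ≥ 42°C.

First 12 bases: ACGCTAGGCGAC → Tm = 40°C (< 42°C)
First 13 bases: ACGCTAGGCGACA → Tm = 42°C (≥ 42°C)
Since every base adds ≥2°C, Tm only increases with n, so the threshold is first crossed at n = 13.

n = 13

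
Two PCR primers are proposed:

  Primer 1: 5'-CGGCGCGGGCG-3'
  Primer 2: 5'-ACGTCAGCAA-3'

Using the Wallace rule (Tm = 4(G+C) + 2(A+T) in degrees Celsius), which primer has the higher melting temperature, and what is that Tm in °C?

Primer 1, 44°C

Primer 1: A+T=0, G+C=11 → Tm = 2(0)+4(11) = 44°C
Primer 2: A+T=5, G+C=5 → Tm = 2(5)+4(5) = 30°C
44°C vs 30°C → primer 1 is higher.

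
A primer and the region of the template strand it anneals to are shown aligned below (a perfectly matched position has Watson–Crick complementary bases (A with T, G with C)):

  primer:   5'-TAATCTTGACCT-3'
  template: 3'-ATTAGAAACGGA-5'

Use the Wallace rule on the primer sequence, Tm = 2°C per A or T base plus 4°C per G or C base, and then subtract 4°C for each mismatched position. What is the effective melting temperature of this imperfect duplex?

Primer base counts: A=3, T=5, G=1, C=3 → A+T=8, G+C=4
Perfect-match Tm = 2(8) + 4(4) = 16 + 16 = 32°C
Mismatches (positions where the bases are not complementary): 2 (at positions 8, 9)
Effective Tm = 32 − 2×4 = 32 − 8 = 24°C

24°C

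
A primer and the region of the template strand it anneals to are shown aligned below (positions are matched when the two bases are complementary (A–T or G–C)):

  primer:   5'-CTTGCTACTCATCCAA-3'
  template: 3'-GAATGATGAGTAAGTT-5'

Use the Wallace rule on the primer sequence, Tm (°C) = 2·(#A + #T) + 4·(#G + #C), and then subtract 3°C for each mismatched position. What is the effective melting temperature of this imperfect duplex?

Primer base counts: A=4, T=5, G=1, C=6 → A+T=9, G+C=7
Perfect-match Tm = 2(9) + 4(7) = 18 + 28 = 46°C
Mismatches (positions where the bases are not complementary): 2 (at positions 4, 13)
Effective Tm = 46 − 2×3 = 46 − 6 = 40°C

40°C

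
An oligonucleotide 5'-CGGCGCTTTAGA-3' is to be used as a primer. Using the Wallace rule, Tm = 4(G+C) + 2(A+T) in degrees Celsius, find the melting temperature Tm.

38°C

Scanning the sequence gives A=2, C=3, T=3, G=4.
A+T = 5, G+C = 7
Tm = 2×5 + 4×7 = 38°C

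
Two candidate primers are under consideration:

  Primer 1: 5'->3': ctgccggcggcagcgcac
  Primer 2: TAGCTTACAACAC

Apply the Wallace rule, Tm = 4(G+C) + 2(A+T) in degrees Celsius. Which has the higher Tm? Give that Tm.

Primer 1, 66°C

Primer 1: A+T=3, G+C=15 → Tm = 2(3)+4(15) = 66°C
Primer 2: A+T=8, G+C=5 → Tm = 2(8)+4(5) = 36°C
66°C vs 36°C → primer 1 is higher.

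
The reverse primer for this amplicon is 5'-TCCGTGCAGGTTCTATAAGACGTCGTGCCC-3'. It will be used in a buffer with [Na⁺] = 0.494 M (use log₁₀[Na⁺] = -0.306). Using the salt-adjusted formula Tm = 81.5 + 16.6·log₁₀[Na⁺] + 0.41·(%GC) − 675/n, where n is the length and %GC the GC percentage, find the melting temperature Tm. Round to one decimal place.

77.2°C

Length n = 30. Scanning the sequence gives A=5, G=8, C=9, T=8.
G+C = 17, so %GC = 17/30 × 100 = 56.667%
Salt term: 16.6 × (-0.306) = -5.08
GC term: 0.41 × 56.667 = 23.233; length term: −675/30 = −22.5
Tm = 81.5 + (-5.08) + 23.233 − 22.5 = 77.153 → 77.2°C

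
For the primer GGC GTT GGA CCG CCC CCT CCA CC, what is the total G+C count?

18

T=3, A=2, G=6, C=12
G+C = 6 + 12 = 18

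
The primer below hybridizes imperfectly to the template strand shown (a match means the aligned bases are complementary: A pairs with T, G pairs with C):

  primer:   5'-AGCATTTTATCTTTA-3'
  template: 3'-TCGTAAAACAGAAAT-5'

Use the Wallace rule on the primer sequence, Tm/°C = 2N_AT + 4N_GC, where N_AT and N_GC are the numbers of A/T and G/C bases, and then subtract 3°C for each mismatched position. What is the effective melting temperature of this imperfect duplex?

Primer base counts: A=4, T=8, G=1, C=2 → A+T=12, G+C=3
Perfect-match Tm = 2(12) + 4(3) = 24 + 12 = 36°C
Mismatches (positions where the bases are not complementary): 1 (at position 9)
Effective Tm = 36 − 1×3 = 36 − 3 = 33°C

33°C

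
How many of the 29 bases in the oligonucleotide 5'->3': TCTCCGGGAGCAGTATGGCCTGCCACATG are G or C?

18

Counting bases: A=5, C=9, G=9, T=6
G+C = 9 + 9 = 18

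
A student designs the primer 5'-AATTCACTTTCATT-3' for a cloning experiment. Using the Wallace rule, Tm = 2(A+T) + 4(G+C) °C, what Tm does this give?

34°C

G=0, C=3, T=7, A=4
AT pairs contribute 11, GC pairs contribute 3.
Tm = 2(11) + 4(3) = 22 + 12 = 34°C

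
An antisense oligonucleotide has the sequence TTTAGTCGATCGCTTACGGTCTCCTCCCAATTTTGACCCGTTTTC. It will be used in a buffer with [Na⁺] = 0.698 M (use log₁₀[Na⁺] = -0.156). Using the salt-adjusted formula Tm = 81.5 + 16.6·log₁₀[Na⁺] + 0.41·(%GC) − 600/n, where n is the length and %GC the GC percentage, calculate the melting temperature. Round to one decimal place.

84.7°C

Length n = 45. Scanning the sequence gives A=6, G=7, C=14, T=18.
G+C = 21, so %GC = 21/45 × 100 = 46.667%
Salt term: 16.6 × (-0.156) = -2.59
GC term: 0.41 × 46.667 = 19.133; length term: −600/45 = −13.333
Tm = 81.5 + (-2.59) + 19.133 − 13.333 = 84.71 → 84.7°C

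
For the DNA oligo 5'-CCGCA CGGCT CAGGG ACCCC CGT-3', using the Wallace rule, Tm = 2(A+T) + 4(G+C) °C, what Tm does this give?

82°C

Base counts: T=2, G=7, C=11, A=3
AT pairs contribute 5, GC pairs contribute 18.
Tm = 2(5) + 4(18) = 10 + 72 = 82°C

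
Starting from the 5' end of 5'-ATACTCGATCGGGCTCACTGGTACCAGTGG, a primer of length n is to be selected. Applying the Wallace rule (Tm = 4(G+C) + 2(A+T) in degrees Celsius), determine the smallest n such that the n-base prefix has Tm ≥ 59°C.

First 19 bases: ATACTCGATCGGGCTCACT → Tm = 58°C (< 59°C)
First 20 bases: ATACTCGATCGGGCTCACTG → Tm = 62°C (≥ 59°C)
Each additional base adds 2°C (A/T) or 4°C (G/C), so Tm is non-decreasing in n; n = 20 is the first length to reach 59°C.

n = 20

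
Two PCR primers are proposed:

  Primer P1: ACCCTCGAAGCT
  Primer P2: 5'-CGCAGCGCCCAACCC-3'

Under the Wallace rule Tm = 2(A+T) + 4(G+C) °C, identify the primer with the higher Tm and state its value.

Primer P2, 54°C

Primer P1: A+T=5, G+C=7 → Tm = 2(5)+4(7) = 38°C
Primer P2: A+T=3, G+C=12 → Tm = 2(3)+4(12) = 54°C
38°C vs 54°C → primer P2 is higher.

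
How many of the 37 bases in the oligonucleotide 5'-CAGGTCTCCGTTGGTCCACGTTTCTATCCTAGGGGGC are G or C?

C=11, T=11, A=4, G=11
G+C = 11 + 11 = 22

22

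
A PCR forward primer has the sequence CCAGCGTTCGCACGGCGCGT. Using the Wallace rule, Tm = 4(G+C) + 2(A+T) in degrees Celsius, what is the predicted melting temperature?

Scanning the sequence gives C=8, A=2, T=3, G=7.
So N_AT = 5 and N_GC = 15.
Tm = 2(5) + 4(15) = 10 + 60 = 70°C

70°C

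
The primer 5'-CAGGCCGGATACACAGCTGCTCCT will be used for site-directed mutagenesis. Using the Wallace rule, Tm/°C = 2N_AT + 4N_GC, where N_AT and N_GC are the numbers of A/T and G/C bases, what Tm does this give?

78°C

Counting bases: G=6, C=9, T=4, A=5
A+T = 9, G+C = 15
Tm = 2(9) + 4(15) = 18 + 60 = 78°C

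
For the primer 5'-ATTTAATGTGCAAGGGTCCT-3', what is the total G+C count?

8

A=5, G=5, C=3, T=7
Total G or C: 5 + 3 = 8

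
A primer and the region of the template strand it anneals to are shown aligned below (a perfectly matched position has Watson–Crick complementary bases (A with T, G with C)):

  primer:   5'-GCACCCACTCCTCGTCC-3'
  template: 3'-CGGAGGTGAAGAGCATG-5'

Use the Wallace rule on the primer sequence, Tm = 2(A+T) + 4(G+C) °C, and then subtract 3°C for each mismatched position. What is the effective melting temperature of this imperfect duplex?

Primer base counts: A=2, T=3, G=2, C=10 → A+T=5, G+C=12
Perfect-match Tm = 2(5) + 4(12) = 10 + 48 = 58°C
Mismatches (positions where the bases are not complementary): 4 (at positions 3, 4, 10, 16)
Effective Tm = 58 − 4×3 = 58 − 12 = 46°C

46°C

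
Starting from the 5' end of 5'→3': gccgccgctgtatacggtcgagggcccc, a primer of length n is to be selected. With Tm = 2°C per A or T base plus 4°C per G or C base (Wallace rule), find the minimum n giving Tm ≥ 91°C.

n = 27

First 26 bases: GCCGCCGCTGTATACGGTCGAGGGCC → Tm = 90°C (< 91°C)
First 27 bases: GCCGCCGCTGTATACGGTCGAGGGCCC → Tm = 94°C (≥ 91°C)
Since every base adds ≥2°C, Tm only increases with n, so the threshold is first crossed at n = 27.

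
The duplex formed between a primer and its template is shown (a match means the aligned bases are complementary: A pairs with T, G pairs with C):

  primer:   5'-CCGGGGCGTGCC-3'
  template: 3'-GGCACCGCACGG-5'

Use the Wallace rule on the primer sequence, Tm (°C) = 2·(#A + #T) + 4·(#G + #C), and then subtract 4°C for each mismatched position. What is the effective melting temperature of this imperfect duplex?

Primer base counts: A=0, T=1, G=6, C=5 → A+T=1, G+C=11
Perfect-match Tm = 2(1) + 4(11) = 2 + 44 = 46°C
Mismatches (positions where the bases are not complementary): 1 (at position 4)
Effective Tm = 46 − 1×4 = 46 − 4 = 42°C

42°C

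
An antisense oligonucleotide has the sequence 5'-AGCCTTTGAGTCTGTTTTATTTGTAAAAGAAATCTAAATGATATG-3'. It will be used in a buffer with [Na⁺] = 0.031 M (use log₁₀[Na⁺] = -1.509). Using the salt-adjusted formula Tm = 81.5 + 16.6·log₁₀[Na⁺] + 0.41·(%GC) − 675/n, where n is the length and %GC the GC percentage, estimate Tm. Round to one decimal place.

Length n = 45. Scanning the sequence gives G=8, A=15, C=4, T=18.
G+C = 12, so %GC = 12/45 × 100 = 26.667%
Salt term: 16.6 × (-1.509) = -25.049
GC term: 0.41 × 26.667 = 10.933; length term: −675/45 = −15
Tm = 81.5 + (-25.049) + 10.933 − 15 = 52.384 → 52.4°C

52.4°C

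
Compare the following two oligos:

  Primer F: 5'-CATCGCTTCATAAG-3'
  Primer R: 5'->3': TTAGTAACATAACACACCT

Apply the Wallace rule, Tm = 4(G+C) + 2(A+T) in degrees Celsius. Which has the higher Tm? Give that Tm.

Primer F: A+T=8, G+C=6 → Tm = 2(8)+4(6) = 40°C
Primer R: A+T=13, G+C=6 → Tm = 2(13)+4(6) = 50°C
40°C vs 50°C → primer R is higher.

Primer R, 50°C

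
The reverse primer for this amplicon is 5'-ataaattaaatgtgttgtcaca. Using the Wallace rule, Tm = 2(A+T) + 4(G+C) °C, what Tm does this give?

54°C

G=3, T=8, C=2, A=9
So N_AT = 17 and N_GC = 5.
Tm = 4·5 + 2·17 = 20 + 34 = 54°C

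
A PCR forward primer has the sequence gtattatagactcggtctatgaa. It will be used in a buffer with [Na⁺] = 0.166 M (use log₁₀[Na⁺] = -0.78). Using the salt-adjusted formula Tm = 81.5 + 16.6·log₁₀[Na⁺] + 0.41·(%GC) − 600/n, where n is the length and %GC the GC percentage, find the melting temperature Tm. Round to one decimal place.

56.7°C

Length n = 23. Counting bases: T=8, G=5, A=7, C=3
G+C = 8, so %GC = 8/23 × 100 = 34.783%
Salt term: 16.6 × (-0.78) = -12.948
GC term: 0.41 × 34.783 = 14.261; length term: −600/23 = −26.087
Tm = 81.5 + (-12.948) + 14.261 − 26.087 = 56.726 → 56.7°C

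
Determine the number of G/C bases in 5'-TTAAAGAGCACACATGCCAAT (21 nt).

Base counts: C=5, A=9, T=4, G=3
G+C = 3 + 5 = 8

8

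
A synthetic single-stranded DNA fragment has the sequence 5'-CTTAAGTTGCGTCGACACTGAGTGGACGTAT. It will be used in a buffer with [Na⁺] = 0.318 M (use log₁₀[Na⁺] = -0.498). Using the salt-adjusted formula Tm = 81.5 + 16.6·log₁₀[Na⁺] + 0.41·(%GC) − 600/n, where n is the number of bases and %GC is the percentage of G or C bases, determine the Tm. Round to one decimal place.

73.7°C

Length n = 31. Base counts: G=9, T=9, C=6, A=7
G+C = 15, so %GC = 15/31 × 100 = 48.387%
Salt term: 16.6 × (-0.498) = -8.267
GC term: 0.41 × 48.387 = 19.839; length term: −600/31 = −19.355
Tm = 81.5 + (-8.267) + 19.839 − 19.355 = 73.717 → 73.7°C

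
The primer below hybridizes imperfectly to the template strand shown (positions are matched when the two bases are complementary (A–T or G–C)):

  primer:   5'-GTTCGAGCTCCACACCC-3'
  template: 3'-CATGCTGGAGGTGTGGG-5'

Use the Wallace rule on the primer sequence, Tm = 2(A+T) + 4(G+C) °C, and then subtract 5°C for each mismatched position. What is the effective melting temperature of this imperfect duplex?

46°C

Primer base counts: A=3, T=3, G=3, C=8 → A+T=6, G+C=11
Perfect-match Tm = 2(6) + 4(11) = 12 + 44 = 56°C
Mismatches (positions where the bases are not complementary): 2 (at positions 3, 7)
Effective Tm = 56 − 2×5 = 56 − 10 = 46°C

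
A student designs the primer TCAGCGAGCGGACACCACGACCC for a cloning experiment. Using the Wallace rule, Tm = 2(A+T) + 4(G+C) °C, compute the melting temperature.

78°C

Base counts: G=6, C=10, T=1, A=6
AT pairs contribute 7, GC pairs contribute 16.
Tm = 2(7) + 4(16) = 14 + 64 = 78°C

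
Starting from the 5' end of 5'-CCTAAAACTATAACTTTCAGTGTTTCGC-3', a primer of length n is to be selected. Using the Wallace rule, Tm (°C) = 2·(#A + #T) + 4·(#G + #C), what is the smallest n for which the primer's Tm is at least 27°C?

n = 11

First 10 bases: CCTAAAACTA → Tm = 26°C (< 27°C)
First 11 bases: CCTAAAACTAT → Tm = 28°C (≥ 27°C)
Each additional base adds 2°C (A/T) or 4°C (G/C), so Tm is non-decreasing in n; n = 11 is the first length to reach 27°C.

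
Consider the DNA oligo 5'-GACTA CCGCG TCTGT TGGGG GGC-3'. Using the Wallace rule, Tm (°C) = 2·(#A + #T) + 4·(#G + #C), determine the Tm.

Base counts: T=5, C=6, A=2, G=10
AT pairs contribute 7, GC pairs contribute 16.
Tm = 2×7 + 4×16 = 78°C

78°C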